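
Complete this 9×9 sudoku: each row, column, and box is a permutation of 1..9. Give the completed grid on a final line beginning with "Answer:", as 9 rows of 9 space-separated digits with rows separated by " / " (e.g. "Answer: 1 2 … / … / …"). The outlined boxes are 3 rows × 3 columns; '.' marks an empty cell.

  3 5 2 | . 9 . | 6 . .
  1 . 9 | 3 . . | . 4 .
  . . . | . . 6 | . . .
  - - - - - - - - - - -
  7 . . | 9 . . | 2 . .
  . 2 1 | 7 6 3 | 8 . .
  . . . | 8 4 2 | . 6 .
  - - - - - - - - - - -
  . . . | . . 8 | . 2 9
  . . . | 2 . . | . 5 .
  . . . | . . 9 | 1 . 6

Step 1. [r6c9∈{1,3,5,7}] row 6 places 1 nowhere but r6c9, so r6c9=1.
Step 2. [r6c7∈{3,5,7,9}] row 6 places 7 nowhere but r6c7. So r6c7=7.
Step 3. [r7c4∈{1,4,5,6}] across col 4, 6 lands solely at r7c4 ⇒ r7c4=6.
Step 4. [r8c1∈{4,6,8,9}] 6 has one home in col 1: r8c1 ⇒ r8c1=6.
Step 5. [r8c2∈{1,3,4,7,8,9}] across row 8, 9 lands solely at r8c2 ⇒ r8c2=9.
Step 6. [r4c8∈{3}] nothing but 3 survives at r4c8 ⇒ r4c8=3.
Step 7. [r2c7∈{5}] nothing but 5 survives at r2c7 ⇒ r2c7=5.
Step 8. [r2c6∈{7}] nothing but 7 survives at r2c6 ⇒ r2c6=7.
Step 9. [r4c3∈{4,5,6,8}] across col 3, 6 lands solely at r4c3, so r4c3=6.
Step 10. [r4c2∈{4,8}] row 4 places 8 nowhere but r4c2 ⇒ r4c2=8.
Step 11. [r5c1∈{4,5,9}] box 4 places 4 nowhere but r5c1 ⇒ r5c1=4.
Step 12. [r3c1∈{8}] only 8 remains possible at r3c1 ⇒ r3c1=8.
Step 13. [r7c1∈{5}] r7c1's peers cover all but 5, so r7c1=5.
Step 14. [r7c2∈{1,3,4,7}] 1 has one home in col 2: r7c2, so r7c2=1.
Step 15. [r4c6∈{1,5}] across col 6, 5 lands solely at r4c6 ⇒ r4c6=5.
Step 16. [r2c5∈{2,8}] r2c5 is the only open cell in col 5 admitting 8, so r2c5=8.
Step 17. [r3c5∈{1,2,5}] across col 5, 2 lands solely at r3c5. So r3c5=2.
Step 18. [r9c5∈{3,5,7}] across col 5, 5 lands solely at r9c5. So r9c5=5.
Step 19. [r9c4∈{4}] r9c4 has the single candidate 4 ⇒ r9c4=4.
Step 20. [r1c4∈{1}] r1c4 has the single candidate 1. So r1c4=1.
Step 21. [r3c7∈{3,9}] col 7 places 9 nowhere but r3c7, so r3c7=9.
Step 22. [r3c2∈{4,7}] across col 2, 4 lands solely at r3c2. So r3c2=4.
Step 23. [r3c3∈{7}] r3c3 has the single candidate 7, so r3c3=7.
Step 24. [r9c2∈{3,7}] r9c2 is the only open cell in col 2 admitting 7 ⇒ r9c2=7.
Step 25. [r8c9∈{3,4,7,8}] in box 9, 7 fits only at r8c9 ⇒ r8c9=7.
Step 26. [r9c3∈{3,8}] across row 9, 3 lands solely at r9c3 ⇒ r9c3=3.
Step 27. [r7c3∈{4}] r7c3 is down to just 4, so r7c3=4.
Step 28. [r7c7∈{3}] only 3 remains possible at r7c7, so r7c7=3.
Step 29. [r4c5∈{1}] nothing but 1 survives at r4c5. So r4c5=1.
Step 30. [r9c8∈{8}] r9c8 is down to just 8. So r9c8=8.
Step 31. [r2c9∈{2}] nothing but 2 survives at r2c9. So r2c9=2.
Step 32. [r6c1∈{9}] nothing but 9 survives at r6c1. So r6c1=9.
Step 33. [r8c5∈{3}] nothing but 3 survives at r8c5 ⇒ r8c5=3.
Step 34. [r1c8∈{7}] only 7 remains possible at r1c8, so r1c8=7.
Step 35. [r1c6∈{4}] r1c6's peers cover all but 4, so r1c6=4.
Step 36. [r8c6∈{1}] r8c6 has the single candidate 1, so r8c6=1.
Step 37. [r9c1∈{2}] r9c1's peers cover all but 2 ⇒ r9c1=2.
Step 38. [r8c3∈{8}] nothing but 8 survives at r8c3, so r8c3=8.
Step 39. [r2c2∈{6}] r2c2's peers cover all but 6. So r2c2=6.
Step 40. [r6c2∈{3}] r6c2's peers cover all but 3. So r6c2=3.
Step 41. [r5c9∈{5}] r5c9's peers cover all but 5 ⇒ r5c9=5.
Step 42. [r8c7∈{4}] only 4 remains possible at r8c7 ⇒ r8c7=4.
Step 43. [r3c9∈{3}] nothing but 3 survives at r3c9, so r3c9=3.
Step 44. [r3c8∈{1}] r3c8 has the single candidate 1. So r3c8=1.
Step 45. [r1c9∈{8}] r1c9 has the single candidate 8, so r1c9=8.
Step 46. [r5c8∈{9}] only 9 remains possible at r5c8. So r5c8=9.
Step 47. [r7c5∈{7}] nothing but 7 survives at r7c5. So r7c5=7.
Step 48. [r6c3∈{5}] nothing but 5 survives at r6c3, so r6c3=5.
Step 49. [r3c4∈{5}] nothing but 5 survives at r3c4 ⇒ r3c4=5.
Step 50. [r4c9∈{4}] nothing but 4 survives at r4c9. So r4c9=4.

Answer: 3 5 2 1 9 4 6 7 8 / 1 6 9 3 8 7 5 4 2 / 8 4 7 5 2 6 9 1 3 / 7 8 6 9 1 5 2 3 4 / 4 2 1 7 6 3 8 9 5 / 9 3 5 8 4 2 7 6 1 / 5 1 4 6 7 8 3 2 9 / 6 9 8 2 3 1 4 5 7 / 2 7 3 4 5 9 1 8 6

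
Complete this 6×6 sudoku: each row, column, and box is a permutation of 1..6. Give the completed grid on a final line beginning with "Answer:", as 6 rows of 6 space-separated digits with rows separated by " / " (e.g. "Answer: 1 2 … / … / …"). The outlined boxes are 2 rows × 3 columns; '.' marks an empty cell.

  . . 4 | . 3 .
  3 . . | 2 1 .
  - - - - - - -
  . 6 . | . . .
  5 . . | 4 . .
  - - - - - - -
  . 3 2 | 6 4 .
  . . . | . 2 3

Step 1. [r5c1∈{1}] r5c1 is down to just 1. So r5c1=1.
Step 2. [r1c4∈{5}] only 5 remains possible at r1c4, so r1c4=5.
Step 3. [r1c6∈{6}] only 6 remains possible at r1c6, so r1c6=6.
Step 4. [r1c1∈{2}] only 2 remains possible at r1c1 ⇒ r1c1=2.
Step 5. [r3c6∈{1,2,5}] in row 3, 2 fits only at r3c6. So r3c6=2.
Step 6. [r4c6∈{1}] only 1 remains possible at r4c6 ⇒ r4c6=1.
Step 7. [r6c2∈{4,5}] r6c2 is the only open cell in col 2 admitting 4 ⇒ r6c2=4.
Step 8. [r2c3∈{5,6}] across row 2, 6 lands solely at r2c3. So r2c3=6.
Step 9. [r4c3∈{3}] r4c3's peers cover all but 3. So r4c3=3.
Step 10. [r3c3∈{1}] r3c3 has the single candidate 1 ⇒ r3c3=1.
Step 11. [r1c2∈{1}] r1c2 is down to just 1, so r1c2=1.
Step 12. [r2c2∈{5}] only 5 remains possible at r2c2 ⇒ r2c2=5.
Step 13. [r2c6∈{4}] r2c6 is down to just 4 ⇒ r2c6=4.
Step 14. [r5c6∈{5}] r5c6 has the single candidate 5. So r5c6=5.
Step 15. [r3c4∈{3}] r3c4 is down to just 3 ⇒ r3c4=3.
Step 16. [r4c5∈{6}] only 6 remains possible at r4c5 ⇒ r4c5=6.
Step 17. [r3c5∈{5}] r3c5's peers cover all but 5, so r3c5=5.
Step 18. [r6c1∈{6}] r6c1's peers cover all but 6 ⇒ r6c1=6.
Step 19. [r4c2∈{2}] only 2 remains possible at r4c2 ⇒ r4c2=2.
Step 20. [r6c4∈{1}] r6c4's peers cover all but 1. So r6c4=1.
Step 21. [r6c3∈{5}] only 5 remains possible at r6c3, so r6c3=5.
Step 22. [r3c1∈{4}] r3c1 has the single candidate 4. So r3c1=4.

Answer: 2 1 4 5 3 6 / 3 5 6 2 1 4 / 4 6 1 3 5 2 / 5 2 3 4 6 1 / 1 3 2 6 4 5 / 6 4 5 1 2 3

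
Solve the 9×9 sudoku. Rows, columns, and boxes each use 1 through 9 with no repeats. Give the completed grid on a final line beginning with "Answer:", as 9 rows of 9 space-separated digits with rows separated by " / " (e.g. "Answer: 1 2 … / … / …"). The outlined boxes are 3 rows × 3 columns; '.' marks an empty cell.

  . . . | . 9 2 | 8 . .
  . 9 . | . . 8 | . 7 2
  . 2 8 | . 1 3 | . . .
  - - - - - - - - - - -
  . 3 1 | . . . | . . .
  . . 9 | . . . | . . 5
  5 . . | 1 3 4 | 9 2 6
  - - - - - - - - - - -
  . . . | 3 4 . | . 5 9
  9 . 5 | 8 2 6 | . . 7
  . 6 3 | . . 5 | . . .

Step 1. [r3c9∈{4}] only 4 remains possible at r3c9. So r3c9=4.
Step 2. [r5c6∈{7}] only 7 remains possible at r5c6 ⇒ r5c6=7.
Step 3. [r6c2∈{7,8}] r6c2 is the only open cell in row 6 admitting 8. So r6c2=8.
Step 4. [r5c2∈{4}] r5c2's peers cover all but 4. So r5c2=4.
Step 5. [r9c1∈{1,2,4,7,8}] 4 has one home in box 7: r9c1, so r9c1=4.
Step 6. [r8c2∈{1}] r8c2's peers cover all but 1. So r8c2=1.
Step 7. [r4c9∈{8}] nothing but 8 survives at r4c9, so r4c9=8.
Step 8. [r7c7∈{1,2,6}] row 7 places 6 nowhere but r7c7, so r7c7=6.
Step 9. [r1c9∈{1,3}] r1c9 is the only open cell in col 9 admitting 3 ⇒ r1c9=3.
Step 10. [r7c2∈{7}] nothing but 7 survives at r7c2 ⇒ r7c2=7.
Step 11. [r3c7∈{5}] r3c7 has the single candidate 5, so r3c7=5.
Step 12. [r2c7∈{1}] r2c7 has the single candidate 1, so r2c7=1.
Step 13. [r1c8∈{6}] only 6 remains possible at r1c8 ⇒ r1c8=6.
Step 14. [r2c3∈{4,6}] col 3 places 6 nowhere but r2c3. So r2c3=6.
Step 15. [r3c1∈{7}] r3c1 is down to just 7. So r3c1=7.
Step 16. [r2c5∈{5}] r2c5's peers cover all but 5, so r2c5=5.
Step 17. [r4c5∈{6}] r4c5 is down to just 6. So r4c5=6.
Step 18. [r4c1∈{2}] r4c1's peers cover all but 2 ⇒ r4c1=2.
Step 19. [r9c4∈{7,9}] in row 9, 9 fits only at r9c4 ⇒ r9c4=9.
Step 20. [r5c7∈{3}] r5c7 has the single candidate 3, so r5c7=3.
Step 21. [r8c7∈{4}] r8c7 is down to just 4, so r8c7=4.
Step 22. [r5c8∈{1}] r5c8 is down to just 1 ⇒ r5c8=1.
Step 23. [r1c4∈{4,7}] 7 has one home in row 1: r1c4 ⇒ r1c4=7.
Step 24. [r5c5∈{8}] r5c5's peers cover all but 8. So r5c5=8.
Step 25. [r2c4∈{4}] nothing but 4 survives at r2c4, so r2c4=4.
Step 26. [r5c1∈{6}] r5c1 has the single candidate 6. So r5c1=6.
Step 27. [r8c8∈{3}] r8c8 is down to just 3, so r8c8=3.
Step 28. [r9c9∈{1}] nothing but 1 survives at r9c9. So r9c9=1.
Step 29. [r7c1∈{8}] nothing but 8 survives at r7c1, so r7c1=8.
Step 30. [r9c5∈{7}] r9c5 is down to just 7. So r9c5=7.
Step 31. [r4c7∈{7}] r4c7's peers cover all but 7, so r4c7=7.
Step 32. [r4c4∈{5}] only 5 remains possible at r4c4, so r4c4=5.
Step 33. [r7c3∈{2}] r7c3 is down to just 2. So r7c3=2.
Step 34. [r9c8∈{8}] nothing but 8 survives at r9c8. So r9c8=8.
Step 35. [r2c1∈{3}] r2c1 is down to just 3, so r2c1=3.
Step 36. [r5c4∈{2}] r5c4 is down to just 2 ⇒ r5c4=2.
Step 37. [r9c7∈{2}] nothing but 2 survives at r9c7, so r9c7=2.
Step 38. [r1c2∈{5}] r1c2's peers cover all but 5, so r1c2=5.
Step 39. [r1c1∈{1}] nothing but 1 survives at r1c1. So r1c1=1.
Step 40. [r4c8∈{4}] nothing but 4 survives at r4c8, so r4c8=4.
Step 41. [r3c8∈{9}] only 9 remains possible at r3c8. So r3c8=9.
Step 42. [r4c6∈{9}] r4c6's peers cover all but 9 ⇒ r4c6=9.
Step 43. [r3c4∈{6}] only 6 remains possible at r3c4, so r3c4=6.
Step 44. [r6c3∈{7}] r6c3's peers cover all but 7. So r6c3=7.
Step 45. [r7c6∈{1}] r7c6 is down to just 1 ⇒ r7c6=1.
Step 46. [r1c3∈{4}] r1c3 is down to just 4, so r1c3=4.

Answer: 1 5 4 7 9 2 8 6 3 / 3 9 6 4 5 8 1 7 2 / 7 2 8 6 1 3 5 9 4 / 2 3 1 5 6 9 7 4 8 / 6 4 9 2 8 7 3 1 5 / 5 8 7 1 3 4 9 2 6 / 8 7 2 3 4 1 6 5 9 / 9 1 5 8 2 6 4 3 7 / 4 6 3 9 7 5 2 8 1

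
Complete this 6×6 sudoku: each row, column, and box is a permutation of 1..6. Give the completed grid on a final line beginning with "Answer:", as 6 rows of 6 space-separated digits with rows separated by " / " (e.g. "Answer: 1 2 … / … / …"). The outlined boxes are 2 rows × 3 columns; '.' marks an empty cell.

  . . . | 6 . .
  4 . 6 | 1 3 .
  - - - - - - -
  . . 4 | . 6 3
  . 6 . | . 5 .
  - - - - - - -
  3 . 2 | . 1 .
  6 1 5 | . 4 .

Step 1. [r3c1∈{1,2,5}] row 3 places 1 nowhere but r3c1. So r3c1=1.
Step 2. [r4c1∈{2}] nothing but 2 survives at r4c1 ⇒ r4c1=2.
Step 3. [r6c6∈{2}] r6c6 has the single candidate 2. So r6c6=2.
Step 4. [r2c6∈{5}] r2c6's peers cover all but 5 ⇒ r2c6=5.
Step 5. [r1c2∈{2,3,5}] across col 2, 3 lands solely at r1c2 ⇒ r1c2=3.
Step 6. [r4c6∈{1,4}] r4c6 is the only open cell in row 4 admitting 1. So r4c6=1.
Step 7. [r5c6∈{6}] only 6 remains possible at r5c6. So r5c6=6.
Step 8. [r5c4∈{5}] r5c4 is down to just 5. So r5c4=5.
Step 9. [r2c2∈{2}] r2c2 is down to just 2 ⇒ r2c2=2.
Step 10. [r1c6∈{4}] only 4 remains possible at r1c6. So r1c6=4.
Step 11. [r4c4∈{4}] nothing but 4 survives at r4c4. So r4c4=4.
Step 12. [r1c1∈{5}] r1c1 is down to just 5, so r1c1=5.
Step 13. [r4c3∈{3}] r4c3 is down to just 3. So r4c3=3.
Step 14. [r3c4∈{2}] r3c4's peers cover all but 2, so r3c4=2.
Step 15. [r3c2∈{5}] only 5 remains possible at r3c2. So r3c2=5.
Step 16. [r5c2∈{4}] r5c2's peers cover all but 4, so r5c2=4.
Step 17. [r6c4∈{3}] r6c4 has the single candidate 3 ⇒ r6c4=3.
Step 18. [r1c3∈{1}] r1c3 is down to just 1, so r1c3=1.
Step 19. [r1c5∈{2}] r1c5 is down to just 2. So r1c5=2.

Answer: 5 3 1 6 2 4 / 4 2 6 1 3 5 / 1 5 4 2 6 3 / 2 6 3 4 5 1 / 3 4 2 5 1 6 / 6 1 5 3 4 2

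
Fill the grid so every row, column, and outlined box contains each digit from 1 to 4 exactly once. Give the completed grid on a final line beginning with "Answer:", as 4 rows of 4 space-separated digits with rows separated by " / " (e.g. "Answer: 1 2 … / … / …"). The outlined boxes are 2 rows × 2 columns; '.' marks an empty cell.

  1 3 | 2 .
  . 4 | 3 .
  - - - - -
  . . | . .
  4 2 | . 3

Step 1. [r3c3∈{1,4}] in col 3, 4 fits only at r3c3, so r3c3=4.
Step 2. [r4c3∈{1}] nothing but 1 survives at r4c3. So r4c3=1.
Step 3. [r2c4∈{1}] only 1 remains possible at r2c4. So r2c4=1.
Step 4. [r3c2∈{1}] only 1 remains possible at r3c2 ⇒ r3c2=1.
Step 5. [r1c4∈{4}] nothing but 4 survives at r1c4, so r1c4=4.
Step 6. [r3c4∈{2}] r3c4 is down to just 2. So r3c4=2.
Step 7. [r2c1∈{2}] r2c1's peers cover all but 2, so r2c1=2.
Step 8. [r3c1∈{3}] only 3 remains possible at r3c1, so r3c1=3.

Answer: 1 3 2 4 / 2 4 3 1 / 3 1 4 2 / 4 2 1 3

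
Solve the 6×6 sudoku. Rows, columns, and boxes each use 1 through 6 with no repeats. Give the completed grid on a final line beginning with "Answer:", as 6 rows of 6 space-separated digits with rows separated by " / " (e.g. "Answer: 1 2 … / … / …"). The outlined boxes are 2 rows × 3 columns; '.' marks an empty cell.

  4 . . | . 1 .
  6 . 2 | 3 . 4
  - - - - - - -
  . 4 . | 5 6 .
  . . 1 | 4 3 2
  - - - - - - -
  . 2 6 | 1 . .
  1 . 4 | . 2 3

Step 1. [r1c3∈{3,5}] in col 3, 5 fits only at r1c3. So r1c3=5.
Step 2. [r6c2∈{5}] r6c2 has the single candidate 5 ⇒ r6c2=5.
Step 3. [r1c6∈{6}] r1c6 is down to just 6 ⇒ r1c6=6.
Step 4. [r2c5∈{5}] r2c5's peers cover all but 5 ⇒ r2c5=5.
Step 5. [r5c1∈{3}] r5c1 has the single candidate 3. So r5c1=3.
Step 6. [r1c4∈{2}] r1c4 has the single candidate 2. So r1c4=2.
Step 7. [r4c1∈{5}] r4c1 has the single candidate 5. So r4c1=5.
Step 8. [r3c6∈{1}] r3c6 is down to just 1, so r3c6=1.
Step 9. [r6c4∈{6}] r6c4's peers cover all but 6 ⇒ r6c4=6.
Step 10. [r4c2∈{6}] r4c2 is down to just 6, so r4c2=6.
Step 11. [r2c2∈{1}] r2c2 is down to just 1 ⇒ r2c2=1.
Step 12. [r5c6∈{5}] nothing but 5 survives at r5c6 ⇒ r5c6=5.
Step 13. [r3c3∈{3}] r3c3's peers cover all but 3, so r3c3=3.
Step 14. [r3c1∈{2}] nothing but 2 survives at r3c1 ⇒ r3c1=2.
Step 15. [r1c2∈{3}] r1c2 is down to just 3 ⇒ r1c2=3.
Step 16. [r5c5∈{4}] nothing but 4 survives at r5c5 ⇒ r5c5=4.

Answer: 4 3 5 2 1 6 / 6 1 2 3 5 4 / 2 4 3 5 6 1 / 5 6 1 4 3 2 / 3 2 6 1 4 5 / 1 5 4 6 2 3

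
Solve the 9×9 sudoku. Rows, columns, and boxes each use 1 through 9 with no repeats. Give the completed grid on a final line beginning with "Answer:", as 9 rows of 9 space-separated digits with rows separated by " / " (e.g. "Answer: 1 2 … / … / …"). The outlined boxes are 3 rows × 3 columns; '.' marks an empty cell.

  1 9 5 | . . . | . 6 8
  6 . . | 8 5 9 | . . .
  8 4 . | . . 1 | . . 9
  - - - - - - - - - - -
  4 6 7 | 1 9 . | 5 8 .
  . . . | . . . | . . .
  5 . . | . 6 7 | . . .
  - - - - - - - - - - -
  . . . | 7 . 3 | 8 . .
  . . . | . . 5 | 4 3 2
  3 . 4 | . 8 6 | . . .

Step 1. [r2c2∈{2,3,7}] 7 has one home in box 1: r2c2. So r2c2=7.
Step 2. [r5c7∈{1,2,3,6,7,9}] in col 7, 6 fits only at r5c7. So r5c7=6.
Step 3. [r4c6∈{2}] r4c6 has the single candidate 2 ⇒ r4c6=2.
Step 4. [r8c3∈{1,6,8,9}] 6 has one home in row 8: r8c3, so r8c3=6.
Step 5. [r7c5∈{1,2,4}] r7c5 is the only open cell in row 7 admitting 4 ⇒ r7c5=4.
Step 6. [r5c5∈{3}] r5c5's peers cover all but 3. So r5c5=3.
Step 7. [r6c2∈{1,2,3,8}] 3 has one home in col 2: r6c2, so r6c2=3.
Step 8. [r6c4∈{4}] r6c4's peers cover all but 4. So r6c4=4.
Step 9. [r6c9∈{1}] nothing but 1 survives at r6c9. So r6c9=1.
Step 10. [r6c3∈{2,8,9}] row 6 places 8 nowhere but r6c3, so r6c3=8.
Step 11. [r9c4∈{2,9}] 2 has one home in box 8: r9c4. So r9c4=2.
Step 12. [r3c8∈{2,5,7}] across row 3, 5 lands solely at r3c8 ⇒ r3c8=5.
Step 13. [r1c4∈{3}] r1c4's peers cover all but 3. So r1c4=3.
Step 14. [r5c8∈{2,4,7,9}] the pair r6c7,r6c8 in box 6 locks {2,9} between them ⇒ r5c8≠9.
Step 15. [r7c3∈{1,2,9}] col 3 has a naked pair {2,3} at r2c3 and r3c3 ⇒ r7c3≠2.
Step 16. [r4c9∈{3}] nothing but 3 survives at r4c9. So r4c9=3.
Step 17. [r2c9∈{4}] nothing but 4 survives at r2c9 ⇒ r2c9=4.
Step 18. [r5c9∈{7}] nothing but 7 survives at r5c9 ⇒ r5c9=7.
Step 19. [r9c8∈{1,7,9}] in col 8, 7 fits only at r9c8 ⇒ r9c8=7.
Step 20. [r9c7∈{1,9}] across row 9, 9 lands solely at r9c7 ⇒ r9c7=9.
Step 21. [r6c7∈{2}] nothing but 2 survives at r6c7. So r6c7=2.
Step 22. [r9c2∈{1,5}] in row 9, 1 fits only at r9c2, so r9c2=1.
Step 23. [r7c3∈{9}] r7c3 has the single candidate 9 ⇒ r7c3=9.
Step 24. [r5c2∈{2}] only 2 remains possible at r5c2. So r5c2=2.
Step 25. [r2c8∈{1,2}] across col 8, 2 lands solely at r2c8 ⇒ r2c8=2.
Step 26. [r3c3∈{2,3}] r3c3 is the only open cell in col 3 admitting 2. So r3c3=2.
Step 27. [r1c7∈{7}] r1c7 is down to just 7. So r1c7=7.
Step 28. [r3c7∈{3}] only 3 remains possible at r3c7. So r3c7=3.
Step 29. [r7c9∈{5,6}] r7c9 is the only open cell in row 7 admitting 6, so r7c9=6.
Step 30. [r8c2∈{8}] only 8 remains possible at r8c2 ⇒ r8c2=8.
Step 31. [r9c9∈{5}] r9c9 is down to just 5, so r9c9=5.
Step 32. [r5c1∈{9}] r5c1's peers cover all but 9, so r5c1=9.
Step 33. [r5c8∈{4}] nothing but 4 survives at r5c8. So r5c8=4.
Step 34. [r8c5∈{1}] only 1 remains possible at r8c5, so r8c5=1.
Step 35. [r3c5∈{7}] r3c5 has the single candidate 7 ⇒ r3c5=7.
Step 36. [r1c5∈{2}] only 2 remains possible at r1c5. So r1c5=2.
Step 37. [r7c8∈{1}] nothing but 1 survives at r7c8, so r7c8=1.
Step 38. [r3c4∈{6}] nothing but 6 survives at r3c4 ⇒ r3c4=6.
Step 39. [r5c3∈{1}] r5c3 has the single candidate 1. So r5c3=1.
Step 40. [r2c7∈{1}] r2c7 has the single candidate 1, so r2c7=1.
Step 41. [r7c2∈{5}] nothing but 5 survives at r7c2 ⇒ r7c2=5.
Step 42. [r5c6∈{8}] r5c6 has the single candidate 8 ⇒ r5c6=8.
Step 43. [r5c4∈{5}] r5c4's peers cover all but 5, so r5c4=5.
Step 44. [r8c4∈{9}] r8c4's peers cover all but 9. So r8c4=9.
Step 45. [r7c1∈{2}] only 2 remains possible at r7c1 ⇒ r7c1=2.
Step 46. [r2c3∈{3}] nothing but 3 survives at r2c3 ⇒ r2c3=3.
Step 47. [r8c1∈{7}] nothing but 7 survives at r8c1 ⇒ r8c1=7.
Step 48. [r6c8∈{9}] only 9 remains possible at r6c8 ⇒ r6c8=9.
Step 49. [r1c6∈{4}] r1c6 is down to just 4, so r1c6=4.

Answer: 1 9 5 3 2 4 7 6 8 / 6 7 3 8 5 9 1 2 4 / 8 4 2 6 7 1 3 5 9 / 4 6 7 1 9 2 5 8 3 / 9 2 1 5 3 8 6 4 7 / 5 3 8 4 6 7 2 9 1 / 2 5 9 7 4 3 8 1 6 / 7 8 6 9 1 5 4 3 2 / 3 1 4 2 8 6 9 7 5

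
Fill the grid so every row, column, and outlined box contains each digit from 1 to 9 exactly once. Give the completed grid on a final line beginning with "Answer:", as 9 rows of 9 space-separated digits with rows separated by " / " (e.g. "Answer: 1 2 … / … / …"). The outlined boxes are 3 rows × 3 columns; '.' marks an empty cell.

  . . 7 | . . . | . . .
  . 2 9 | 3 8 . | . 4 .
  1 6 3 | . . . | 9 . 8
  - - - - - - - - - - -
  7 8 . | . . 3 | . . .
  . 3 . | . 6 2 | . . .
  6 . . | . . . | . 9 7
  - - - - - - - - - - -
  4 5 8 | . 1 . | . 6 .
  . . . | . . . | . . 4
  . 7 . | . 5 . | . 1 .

Step 1. [r6c5∈{4}] r6c5 is down to just 4, so r6c5=4.
Step 2. [r6c7∈{1,2,3,5,8}] across row 6, 3 lands solely at r6c7. So r6c7=3.
Step 3. [r5c4∈{1,5,7,8,9}] 7 has one home in row 5: r5c4. So r5c4=7.
Step 4. [r8c2∈{1,9}] 9 has one home in col 2: r8c2. So r8c2=9.
Step 5. [r7c9∈{2,3,9}] row 7 places 3 nowhere but r7c9. So r7c9=3.
Step 6. [r6c3∈{1,2,5}] 2 has one home in row 6: r6c3, so r6c3=2.
Step 7. [r2c1∈{5}] nothing but 5 survives at r2c1. So r2c1=5.
Step 8. [r6c2∈{1}] nothing but 1 survives at r6c2, so r6c2=1.
Step 9. [r4c4∈{1,5,9}] r4c4 is the only open cell in box 5 admitting 1, so r4c4=1.
Step 10. [r8c5∈{2,3,7}] across col 5, 3 lands solely at r8c5. So r8c5=3.
Step 11. [r3c5∈{2,7}] across col 5, 7 lands solely at r3c5 ⇒ r3c5=7.
Step 12. [r1c5∈{2,9}] r1c5 is the only open cell in col 5 admitting 2 ⇒ r1c5=2.
Step 13. [r8c8∈{2,5,7,8}] r8c8 is the only open cell in col 8 admitting 7 ⇒ r8c8=7.
Step 14. [r7c7∈{2}] nothing but 2 survives at r7c7. So r7c7=2.
Step 15. [r8c7∈{5,8}] in row 8, 5 fits only at r8c7 ⇒ r8c7=5.
Step 16. [r7c4∈{9}] only 9 remains possible at r7c4, so r7c4=9.
Step 17. [r1c6∈{1,4,5,6,9}] row 1 places 9 nowhere but r1c6, so r1c6=9.
Step 18. [r2c6∈{1,6}] r2c6 is the only open cell in col 6 admitting 1 ⇒ r2c6=1.
Step 19. [r1c4∈{4,5,6}] 6 has one home in box 2: r1c4, so r1c4=6.
Step 20. [r9c7∈{8}] r9c7 has the single candidate 8, so r9c7=8.
Step 21. [r4c9∈{2,5,6}] in col 9, 2 fits only at r4c9 ⇒ r4c9=2.
Step 22. [r4c8∈{5}] r4c8 has the single candidate 5, so r4c8=5.
Step 23. [r1c7∈{1}] only 1 remains possible at r1c7, so r1c7=1.
Step 24. [r4c7∈{4,6}] r4c7 is the only open cell in row 4 admitting 6 ⇒ r4c7=6.
Step 25. [r9c3∈{6}] only 6 remains possible at r9c3. So r9c3=6.
Step 26. [r8c1∈{2}] nothing but 2 survives at r8c1 ⇒ r8c1=2.
Step 27. [r8c4∈{8}] nothing but 8 survives at r8c4 ⇒ r8c4=8.
Step 28. [r6c4∈{5}] only 5 remains possible at r6c4. So r6c4=5.
Step 29. [r9c6∈{4}] r9c6's peers cover all but 4 ⇒ r9c6=4.
Step 30. [r5c3∈{4,5}] row 5 places 5 nowhere but r5c3. So r5c3=5.
Step 31. [r6c6∈{8}] nothing but 8 survives at r6c6 ⇒ r6c6=8.
Step 32. [r5c7∈{4}] r5c7 is down to just 4, so r5c7=4.
Step 33. [r3c6∈{5}] r3c6's peers cover all but 5. So r3c6=5.
Step 34. [r1c2∈{4}] only 4 remains possible at r1c2. So r1c2=4.
Step 35. [r9c4∈{2}] r9c4 has the single candidate 2 ⇒ r9c4=2.
Step 36. [r5c1∈{9}] nothing but 9 survives at r5c1, so r5c1=9.
Step 37. [r4c5∈{9}] r4c5 has the single candidate 9, so r4c5=9.
Step 38. [r2c9∈{6}] nothing but 6 survives at r2c9, so r2c9=6.
Step 39. [r7c6∈{7}] r7c6's peers cover all but 7. So r7c6=7.
Step 40. [r9c1∈{3}] nothing but 3 survives at r9c1. So r9c1=3.
Step 41. [r1c8∈{3}] nothing but 3 survives at r1c8 ⇒ r1c8=3.
Step 42. [r5c9∈{1}] r5c9 has the single candidate 1. So r5c9=1.
Step 43. [r9c9∈{9}] only 9 remains possible at r9c9 ⇒ r9c9=9.
Step 44. [r8c6∈{6}] r8c6 is down to just 6 ⇒ r8c6=6.
Step 45. [r5c8∈{8}] r5c8's peers cover all but 8 ⇒ r5c8=8.
Step 46. [r3c8∈{2}] r3c8 is down to just 2. So r3c8=2.
Step 47. [r1c9∈{5}] r1c9's peers cover all but 5. So r1c9=5.
Step 48. [r4c3∈{4}] only 4 remains possible at r4c3. So r4c3=4.
Step 49. [r3c4∈{4}] only 4 remains possible at r3c4, so r3c4=4.
Step 50. [r1c1∈{8}] r1c1 is down to just 8, so r1c1=8.
Step 51. [r2c7∈{7}] nothing but 7 survives at r2c7 ⇒ r2c7=7.
Step 52. [r8c3∈{1}] r8c3 is down to just 1. So r8c3=1.

Answer: 8 4 7 6 2 9 1 3 5 / 5 2 9 3 8 1 7 4 6 / 1 6 3 4 7 5 9 2 8 / 7 8 4 1 9 3 6 5 2 / 9 3 5 7 6 2 4 8 1 / 6 1 2 5 4 8 3 9 7 / 4 5 8 9 1 7 2 6 3 / 2 9 1 8 3 6 5 7 4 / 3 7 6 2 5 4 8 1 9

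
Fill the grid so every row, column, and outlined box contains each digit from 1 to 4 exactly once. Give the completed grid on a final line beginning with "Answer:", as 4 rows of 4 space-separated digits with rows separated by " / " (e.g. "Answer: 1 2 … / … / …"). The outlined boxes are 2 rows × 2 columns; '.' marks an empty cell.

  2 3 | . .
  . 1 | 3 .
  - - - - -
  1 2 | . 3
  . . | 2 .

Step 1. [r1c3∈{1,4}] across col 3, 1 lands solely at r1c3. So r1c3=1.
Step 2. [r2c1∈{4}] r2c1's peers cover all but 4. So r2c1=4.
Step 3. [r3c3∈{4}] only 4 remains possible at r3c3. So r3c3=4.
Step 4. [r4c2∈{4}] only 4 remains possible at r4c2, so r4c2=4.
Step 5. [r4c1∈{3}] r4c1 is down to just 3, so r4c1=3.
Step 6. [r2c4∈{2}] r2c4's peers cover all but 2 ⇒ r2c4=2.
Step 7. [r1c4∈{4}] r1c4 has the single candidate 4 ⇒ r1c4=4.
Step 8. [r4c4∈{1}] r4c4's peers cover all but 1, so r4c4=1.

Answer: 2 3 1 4 / 4 1 3 2 / 1 2 4 3 / 3 4 2 1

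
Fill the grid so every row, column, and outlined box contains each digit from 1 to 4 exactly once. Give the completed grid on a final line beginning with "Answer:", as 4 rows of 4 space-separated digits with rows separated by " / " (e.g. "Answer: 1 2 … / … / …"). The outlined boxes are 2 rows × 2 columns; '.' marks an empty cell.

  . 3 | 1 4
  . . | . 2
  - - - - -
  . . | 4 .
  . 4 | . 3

Step 1. [r4c1∈{1,2}] r4c1 is the only open cell in row 4 admitting 1. So r4c1=1.
Step 2. [r3c2∈{2}] r3c2's peers cover all but 2. So r3c2=2.
Step 3. [r2c2∈{1}] nothing but 1 survives at r2c2 ⇒ r2c2=1.
Step 4. [r2c3∈{3}] nothing but 3 survives at r2c3, so r2c3=3.
Step 5. [r2c1∈{4}] nothing but 4 survives at r2c1, so r2c1=4.
Step 6. [r3c1∈{3}] r3c1 has the single candidate 3. So r3c1=3.
Step 7. [r1c1∈{2}] r1c1 has the single candidate 2, so r1c1=2.
Step 8. [r4c3∈{2}] nothing but 2 survives at r4c3, so r4c3=2.
Step 9. [r3c4∈{1}] only 1 remains possible at r3c4, so r3c4=1.

Answer: 2 3 1 4 / 4 1 3 2 / 3 2 4 1 / 1 4 2 3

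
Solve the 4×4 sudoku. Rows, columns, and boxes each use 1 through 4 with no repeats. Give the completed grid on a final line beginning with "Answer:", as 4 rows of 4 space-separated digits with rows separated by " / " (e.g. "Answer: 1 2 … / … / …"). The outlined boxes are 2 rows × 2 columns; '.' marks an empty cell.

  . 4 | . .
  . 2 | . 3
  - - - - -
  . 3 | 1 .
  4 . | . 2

Step 1. [r1c4∈{1}] r1c4 is down to just 1, so r1c4=1.
Step 2. [r3c4∈{4}] r3c4 has the single candidate 4, so r3c4=4.
Step 3. [r2c1∈{1}] only 1 remains possible at r2c1 ⇒ r2c1=1.
Step 4. [r1c1∈{3}] r1c1 is down to just 3, so r1c1=3.
Step 5. [r2c3∈{4}] only 4 remains possible at r2c3. So r2c3=4.
Step 6. [r3c1∈{2}] nothing but 2 survives at r3c1. So r3c1=2.
Step 7. [r1c3∈{2}] r1c3 has the single candidate 2, so r1c3=2.
Step 8. [r4c2∈{1}] r4c2's peers cover all but 1. So r4c2=1.
Step 9. [r4c3∈{3}] nothing but 3 survives at r4c3. So r4c3=3.

Answer: 3 4 2 1 / 1 2 4 3 / 2 3 1 4 / 4 1 3 2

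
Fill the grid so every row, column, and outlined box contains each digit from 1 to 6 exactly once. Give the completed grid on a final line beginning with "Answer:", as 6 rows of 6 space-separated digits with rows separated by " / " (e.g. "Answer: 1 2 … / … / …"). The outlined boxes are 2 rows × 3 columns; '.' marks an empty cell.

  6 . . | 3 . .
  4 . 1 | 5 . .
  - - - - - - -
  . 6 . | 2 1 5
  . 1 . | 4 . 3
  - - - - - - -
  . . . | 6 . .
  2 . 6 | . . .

Step 1. [r1c6∈{1,2,4}] in row 1, 1 fits only at r1c6 ⇒ r1c6=1.
Step 2. [r6c6∈{4}] only 4 remains possible at r6c6, so r6c6=4.
Step 3. [r2c2∈{2,3}] r2c2 is the only open cell in row 2 admitting 3. So r2c2=3.
Step 4. [r6c2∈{5}] only 5 remains possible at r6c2 ⇒ r6c2=5.
Step 5. [r1c2∈{2}] r1c2 is down to just 2. So r1c2=2.
Step 6. [r2c6∈{2,6}] 6 has one home in col 6: r2c6 ⇒ r2c6=6.
Step 7. [r3c1∈{3}] r3c1 has the single candidate 3 ⇒ r3c1=3.
Step 8. [r5c3∈{3,4}] r5c3 is the only open cell in col 3 admitting 3, so r5c3=3.
Step 9. [r1c3∈{5}] r1c3's peers cover all but 5 ⇒ r1c3=5.
Step 10. [r5c6∈{2}] only 2 remains possible at r5c6. So r5c6=2.
Step 11. [r4c3∈{2}] r4c3 is down to just 2, so r4c3=2.
Step 12. [r5c2∈{4}] r5c2 has the single candidate 4 ⇒ r5c2=4.
Step 13. [r2c5∈{2}] r2c5's peers cover all but 2, so r2c5=2.
Step 14. [r6c5∈{3}] nothing but 3 survives at r6c5 ⇒ r6c5=3.
Step 15. [r4c1∈{5}] nothing but 5 survives at r4c1, so r4c1=5.
Step 16. [r5c1∈{1}] r5c1 is down to just 1, so r5c1=1.
Step 17. [r4c5∈{6}] nothing but 6 survives at r4c5, so r4c5=6.
Step 18. [r6c4∈{1}] r6c4 has the single candidate 1, so r6c4=1.
Step 19. [r5c5∈{5}] only 5 remains possible at r5c5. So r5c5=5.
Step 20. [r3c3∈{4}] nothing but 4 survives at r3c3. So r3c3=4.
Step 21. [r1c5∈{4}] nothing but 4 survives at r1c5 ⇒ r1c5=4.

Answer: 6 2 5 3 4 1 / 4 3 1 5 2 6 / 3 6 4 2 1 5 / 5 1 2 4 6 3 / 1 4 3 6 5 2 / 2 5 6 1 3 4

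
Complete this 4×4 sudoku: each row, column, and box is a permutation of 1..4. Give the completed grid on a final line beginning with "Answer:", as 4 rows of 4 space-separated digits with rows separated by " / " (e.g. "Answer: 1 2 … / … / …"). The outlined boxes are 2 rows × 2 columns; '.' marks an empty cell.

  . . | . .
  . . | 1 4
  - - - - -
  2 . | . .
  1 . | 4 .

Step 1. [r4c2∈{3}] r4c2 is down to just 3 ⇒ r4c2=3.
Step 2. [r1c3∈{2,3}] r1c3 is the only open cell in col 3 admitting 2. So r1c3=2.
Step 3. [r1c1∈{3,4}] r1c1 is the only open cell in col 1 admitting 4 ⇒ r1c1=4.
Step 4. [r3c4∈{1,3}] r3c4 is the only open cell in row 3 admitting 1, so r3c4=1.
Step 5. [r3c2∈{4}] r3c2's peers cover all but 4 ⇒ r3c2=4.
Step 6. [r3c3∈{3}] r3c3 is down to just 3 ⇒ r3c3=3.
Step 7. [r2c1∈{3}] only 3 remains possible at r2c1, so r2c1=3.
Step 8. [r4c4∈{2}] only 2 remains possible at r4c4, so r4c4=2.
Step 9. [r2c2∈{2}] nothing but 2 survives at r2c2. So r2c2=2.
Step 10. [r1c4∈{3}] r1c4's peers cover all but 3 ⇒ r1c4=3.
Step 11. [r1c2∈{1}] only 1 remains possible at r1c2, so r1c2=1.

Answer: 4 1 2 3 / 3 2 1 4 / 2 4 3 1 / 1 3 4 2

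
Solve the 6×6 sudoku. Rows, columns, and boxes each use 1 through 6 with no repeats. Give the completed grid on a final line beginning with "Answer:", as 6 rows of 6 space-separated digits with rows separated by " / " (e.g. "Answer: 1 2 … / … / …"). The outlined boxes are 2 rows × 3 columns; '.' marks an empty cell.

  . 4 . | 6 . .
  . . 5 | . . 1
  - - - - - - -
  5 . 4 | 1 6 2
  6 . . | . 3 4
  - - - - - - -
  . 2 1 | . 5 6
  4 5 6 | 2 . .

Step 1. [r1c3∈{2,3}] r1c3 is the only open cell in col 3 admitting 3, so r1c3=3.
Step 2. [r2c1∈{2}] nothing but 2 survives at r2c1, so r2c1=2.
Step 3. [r2c4∈{3,4}] 3 has one home in row 2: r2c4, so r2c4=3.
Step 4. [r1c5∈{2}] r1c5 has the single candidate 2 ⇒ r1c5=2.
Step 5. [r1c6∈{5}] r1c6 has the single candidate 5. So r1c6=5.
Step 6. [r4c3∈{2}] r4c3 is down to just 2. So r4c3=2.
Step 7. [r2c5∈{4}] nothing but 4 survives at r2c5 ⇒ r2c5=4.
Step 8. [r5c1∈{3}] nothing but 3 survives at r5c1. So r5c1=3.
Step 9. [r3c2∈{3}] r3c2 has the single candidate 3. So r3c2=3.
Step 10. [r6c6∈{3}] r6c6 is down to just 3. So r6c6=3.
Step 11. [r1c1∈{1}] r1c1 has the single candidate 1, so r1c1=1.
Step 12. [r5c4∈{4}] only 4 remains possible at r5c4. So r5c4=4.
Step 13. [r4c4∈{5}] r4c4 has the single candidate 5. So r4c4=5.
Step 14. [r4c2∈{1}] r4c2 has the single candidate 1 ⇒ r4c2=1.
Step 15. [r2c2∈{6}] r2c2's peers cover all but 6, so r2c2=6.
Step 16. [r6c5∈{1}] nothing but 1 survives at r6c5, so r6c5=1.

Answer: 1 4 3 6 2 5 / 2 6 5 3 4 1 / 5 3 4 1 6 2 / 6 1 2 5 3 4 / 3 2 1 4 5 6 / 4 5 6 2 1 3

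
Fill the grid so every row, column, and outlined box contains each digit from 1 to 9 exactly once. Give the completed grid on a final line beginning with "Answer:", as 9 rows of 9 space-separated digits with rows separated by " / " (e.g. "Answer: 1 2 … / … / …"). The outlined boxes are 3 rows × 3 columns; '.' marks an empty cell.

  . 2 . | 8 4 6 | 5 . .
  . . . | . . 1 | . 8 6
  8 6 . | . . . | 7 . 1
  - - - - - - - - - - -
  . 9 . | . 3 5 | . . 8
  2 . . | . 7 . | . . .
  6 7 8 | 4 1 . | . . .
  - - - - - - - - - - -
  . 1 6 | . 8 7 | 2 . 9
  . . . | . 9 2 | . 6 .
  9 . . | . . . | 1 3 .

Step 1. [r3c8∈{2,4,9}] box 3 places 2 nowhere but r3c8 ⇒ r3c8=2.
Step 2. [r3c3∈{3,4,5,9}] row 3 places 4 nowhere but r3c3 ⇒ r3c3=4.
Step 3. [r2c4∈{2,3,5,7,9}] across col 4, 7 lands solely at r2c4. So r2c4=7.
Step 4. [r2c7∈{3,4,9}] across row 2, 4 lands solely at r2c7, so r2c7=4.
Step 5. [r6c6∈{9}] r6c6's peers cover all but 9, so r6c6=9.
Step 6. [r6c8∈{5}] r6c8 is down to just 5 ⇒ r6c8=5.
Step 7. [r7c8∈{4}] r7c8's peers cover all but 4, so r7c8=4.
Step 8. [r1c9∈{3}] nothing but 3 survives at r1c9 ⇒ r1c9=3.
Step 9. [r4c3∈{1}] r4c3 has the single candidate 1 ⇒ r4c3=1.
Step 10. [r5c7∈{3,6,9}] r5c7 is the only open cell in col 7 admitting 9, so r5c7=9.
Step 11. [r2c3∈{3,5,9}] 9 has one home in row 2: r2c3. So r2c3=9.
Step 12. [r9c2∈{4,5,8}] 8 has one home in row 9: r9c2. So r9c2=8.
Step 13. [r3c5∈{5}] r3c5's peers cover all but 5, so r3c5=5.
Step 14. [r1c3∈{7}] r1c3 has the single candidate 7. So r1c3=7.
Step 15. [r8c1∈{3,4,5,7}] across col 1, 7 lands solely at r8c1. So r8c1=7.
Step 16. [r8c9∈{5}] only 5 remains possible at r8c9, so r8c9=5.
Step 17. [r8c3∈{3}] nothing but 3 survives at r8c3. So r8c3=3.
Step 18. [r5c2∈{3,4,5}] r5c2 is the only open cell in row 5 admitting 3, so r5c2=3.
Step 19. [r7c1∈{5}] r7c1's peers cover all but 5 ⇒ r7c1=5.
Step 20. [r5c4∈{6}] r5c4 is down to just 6, so r5c4=6.
Step 21. [r3c4∈{3,9}] 9 has one home in row 3: r3c4, so r3c4=9.
Step 22. [r1c1∈{1}] r1c1's peers cover all but 1 ⇒ r1c1=1.
Step 23. [r6c7∈{3}] nothing but 3 survives at r6c7, so r6c7=3.
Step 24. [r2c1∈{3}] r2c1's peers cover all but 3, so r2c1=3.
Step 25. [r8c2∈{4}] only 4 remains possible at r8c2, so r8c2=4.
Step 26. [r4c7∈{6}] only 6 remains possible at r4c7. So r4c7=6.
Step 27. [r5c8∈{1}] r5c8 is down to just 1, so r5c8=1.
Step 28. [r9c3∈{2}] nothing but 2 survives at r9c3, so r9c3=2.
Step 29. [r4c1∈{4}] r4c1 has the single candidate 4 ⇒ r4c1=4.
Step 30. [r7c4∈{3}] r7c4's peers cover all but 3, so r7c4=3.
Step 31. [r1c8∈{9}] only 9 remains possible at r1c8, so r1c8=9.
Step 32. [r4c4∈{2}] r4c4's peers cover all but 2, so r4c4=2.
Step 33. [r2c5∈{2}] only 2 remains possible at r2c5 ⇒ r2c5=2.
Step 34. [r2c2∈{5}] nothing but 5 survives at r2c2 ⇒ r2c2=5.
Step 35. [r9c9∈{7}] only 7 remains possible at r9c9, so r9c9=7.
Step 36. [r9c5∈{6}] r9c5 has the single candidate 6, so r9c5=6.
Step 37. [r6c9∈{2}] r6c9 has the single candidate 2 ⇒ r6c9=2.
Step 38. [r9c4∈{5}] nothing but 5 survives at r9c4 ⇒ r9c4=5.
Step 39. [r5c6∈{8}] r5c6 is down to just 8. So r5c6=8.
Step 40. [r5c9∈{4}] r5c9 is down to just 4. So r5c9=4.
Step 41. [r3c6∈{3}] only 3 remains possible at r3c6. So r3c6=3.
Step 42. [r8c7∈{8}] r8c7's peers cover all but 8. So r8c7=8.
Step 43. [r9c6∈{4}] r9c6's peers cover all but 4, so r9c6=4.
Step 44. [r4c8∈{7}] r4c8's peers cover all but 7. So r4c8=7.
Step 45. [r8c4∈{1}] only 1 remains possible at r8c4 ⇒ r8c4=1.
Step 46. [r5c3∈{5}] r5c3's peers cover all but 5 ⇒ r5c3=5.

Answer: 1 2 7 8 4 6 5 9 3 / 3 5 9 7 2 1 4 8 6 / 8 6 4 9 5 3 7 2 1 / 4 9 1 2 3 5 6 7 8 / 2 3 5 6 7 8 9 1 4 / 6 7 8 4 1 9 3 5 2 / 5 1 6 3 8 7 2 4 9 / 7 4 3 1 9 2 8 6 5 / 9 8 2 5 6 4 1 3 7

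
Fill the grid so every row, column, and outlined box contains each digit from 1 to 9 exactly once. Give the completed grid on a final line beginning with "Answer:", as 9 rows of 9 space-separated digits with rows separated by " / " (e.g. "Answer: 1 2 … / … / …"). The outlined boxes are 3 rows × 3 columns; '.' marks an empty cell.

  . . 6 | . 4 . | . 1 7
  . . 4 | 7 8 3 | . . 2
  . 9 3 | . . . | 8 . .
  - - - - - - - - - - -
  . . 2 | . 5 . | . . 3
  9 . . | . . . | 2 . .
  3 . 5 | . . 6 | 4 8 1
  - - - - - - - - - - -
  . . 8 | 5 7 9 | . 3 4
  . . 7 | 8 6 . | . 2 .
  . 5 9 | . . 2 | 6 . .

Step 1. [r2c8∈{5,6,9}] r2c8 is the only open cell in row 2 admitting 6 ⇒ r2c8=6.
Step 2. [r3c9∈{5}] r3c9's peers cover all but 5. So r3c9=5.
Step 3. [r2c2∈{1}] nothing but 1 survives at r2c2, so r2c2=1.
Step 4. [r4c7∈{7,9}] 7 has one home in col 7: r4c7 ⇒ r4c7=7.
Step 5. [r3c6∈{1}] only 1 remains possible at r3c6, so r3c6=1.
Step 6. [r8c6∈{4}] nothing but 4 survives at r8c6 ⇒ r8c6=4.
Step 7. [r3c5∈{2}] nothing but 2 survives at r3c5, so r3c5=2.
Step 8. [r8c1∈{1}] nothing but 1 survives at r8c1. So r8c1=1.
Step 9. [r4c4∈{1,4,9}] row 4 places 1 nowhere but r4c4 ⇒ r4c4=1.
Step 10. [r4c6∈{8}] nothing but 8 survives at r4c6. So r4c6=8.
Step 11. [r5c2∈{4,6,7,8}] in row 5, 8 fits only at r5c2, so r5c2=8.
Step 12. [r1c1∈{2,5,8}] r1c1 is the only open cell in row 1 admitting 8. So r1c1=8.
Step 13. [r4c2∈{4,6}] across col 2, 4 lands solely at r4c2, so r4c2=4.
Step 14. [r1c4∈{9}] r1c4 has the single candidate 9. So r1c4=9.
Step 15. [r5c5∈{3}] only 3 remains possible at r5c5, so r5c5=3.
Step 16. [r7c2∈{2,6}] r7c2 is the only open cell in col 2 admitting 6, so r7c2=6.
Step 17. [r8c7∈{5,9}] r8c7 is the only open cell in row 8 admitting 5 ⇒ r8c7=5.
Step 18. [r6c4∈{2}] nothing but 2 survives at r6c4 ⇒ r6c4=2.
Step 19. [r8c9∈{9}] r8c9's peers cover all but 9, so r8c9=9.
Step 20. [r3c1∈{7}] nothing but 7 survives at r3c1. So r3c1=7.
Step 21. [r6c5∈{9}] r6c5 has the single candidate 9. So r6c5=9.
Step 22. [r6c2∈{7}] r6c2 is down to just 7, so r6c2=7.
Step 23. [r3c4∈{6}] r3c4 is down to just 6. So r3c4=6.
Step 24. [r8c2∈{3}] nothing but 3 survives at r8c2, so r8c2=3.
Step 25. [r9c8∈{7}] r9c8 is down to just 7. So r9c8=7.
Step 26. [r9c4∈{3}] only 3 remains possible at r9c4, so r9c4=3.
Step 27. [r2c7∈{9}] r2c7's peers cover all but 9 ⇒ r2c7=9.
Step 28. [r5c4∈{4}] nothing but 4 survives at r5c4 ⇒ r5c4=4.
Step 29. [r1c6∈{5}] r1c6 has the single candidate 5 ⇒ r1c6=5.
Step 30. [r4c1∈{6}] r4c1's peers cover all but 6, so r4c1=6.
Step 31. [r1c2∈{2}] r1c2's peers cover all but 2 ⇒ r1c2=2.
Step 32. [r5c3∈{1}] r5c3 is down to just 1. So r5c3=1.
Step 33. [r7c1∈{2}] r7c1 has the single candidate 2. So r7c1=2.
Step 34. [r9c1∈{4}] r9c1 is down to just 4, so r9c1=4.
Step 35. [r9c9∈{8}] r9c9 has the single candidate 8 ⇒ r9c9=8.
Step 36. [r5c6∈{7}] r5c6 has the single candidate 7. So r5c6=7.
Step 37. [r9c5∈{1}] r9c5 has the single candidate 1, so r9c5=1.
Step 38. [r5c8∈{5}] r5c8 has the single candidate 5. So r5c8=5.
Step 39. [r5c9∈{6}] only 6 remains possible at r5c9. So r5c9=6.
Step 40. [r7c7∈{1}] r7c7's peers cover all but 1 ⇒ r7c7=1.
Step 41. [r4c8∈{9}] only 9 remains possible at r4c8 ⇒ r4c8=9.
Step 42. [r2c1∈{5}] r2c1 is down to just 5 ⇒ r2c1=5.
Step 43. [r3c8∈{4}] r3c8's peers cover all but 4 ⇒ r3c8=4.
Step 44. [r1c7∈{3}] r1c7's peers cover all but 3 ⇒ r1c7=3.

Answer: 8 2 6 9 4 5 3 1 7 / 5 1 4 7 8 3 9 6 2 / 7 9 3 6 2 1 8 4 5 / 6 4 2 1 5 8 7 9 3 / 9 8 1 4 3 7 2 5 6 / 3 7 5 2 9 6 4 8 1 / 2 6 8 5 7 9 1 3 4 / 1 3 7 8 6 4 5 2 9 / 4 5 9 3 1 2 6 7 8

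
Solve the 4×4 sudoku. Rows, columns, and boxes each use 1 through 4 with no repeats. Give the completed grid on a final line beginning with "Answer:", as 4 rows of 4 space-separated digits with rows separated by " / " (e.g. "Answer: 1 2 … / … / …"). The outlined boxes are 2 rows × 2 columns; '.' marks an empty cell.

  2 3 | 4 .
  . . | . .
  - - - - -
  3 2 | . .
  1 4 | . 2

Step 1. [r1c4∈{1}] r1c4's peers cover all but 1. So r1c4=1.
Step 2. [r2c3∈{2,3}] row 2 places 2 nowhere but r2c3. So r2c3=2.
Step 3. [r2c1∈{4}] only 4 remains possible at r2c1 ⇒ r2c1=4.
Step 4. [r2c2∈{1}] only 1 remains possible at r2c2 ⇒ r2c2=1.
Step 5. [r3c3∈{1}] only 1 remains possible at r3c3 ⇒ r3c3=1.
Step 6. [r2c4∈{3}] r2c4 is down to just 3. So r2c4=3.
Step 7. [r3c4∈{4}] r3c4's peers cover all but 4 ⇒ r3c4=4.
Step 8. [r4c3∈{3}] r4c3 has the single candidate 3, so r4c3=3.

Answer: 2 3 4 1 / 4 1 2 3 / 3 2 1 4 / 1 4 3 2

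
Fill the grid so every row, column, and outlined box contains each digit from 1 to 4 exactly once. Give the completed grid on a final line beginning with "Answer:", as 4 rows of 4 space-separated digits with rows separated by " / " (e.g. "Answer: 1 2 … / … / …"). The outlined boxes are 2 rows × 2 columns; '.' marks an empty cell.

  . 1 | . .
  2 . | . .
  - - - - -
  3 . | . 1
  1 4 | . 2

Step 1. [r2c3∈{1,3,4}] in row 2, 1 fits only at r2c3 ⇒ r2c3=1.
Step 2. [r2c4∈{3,4}] r2c4 is the only open cell in row 2 admitting 4. So r2c4=4.
Step 3. [r1c4∈{3}] r1c4 is down to just 3, so r1c4=3.
Step 4. [r4c3∈{3}] r4c3 has the single candidate 3. So r4c3=3.
Step 5. [r2c2∈{3}] r2c2 is down to just 3 ⇒ r2c2=3.
Step 6. [r1c1∈{4}] nothing but 4 survives at r1c1. So r1c1=4.
Step 7. [r1c3∈{2}] r1c3's peers cover all but 2 ⇒ r1c3=2.
Step 8. [r3c3∈{4}] r3c3 is down to just 4. So r3c3=4.
Step 9. [r3c2∈{2}] nothing but 2 survives at r3c2. So r3c2=2.

Answer: 4 1 2 3 / 2 3 1 4 / 3 2 4 1 / 1 4 3 2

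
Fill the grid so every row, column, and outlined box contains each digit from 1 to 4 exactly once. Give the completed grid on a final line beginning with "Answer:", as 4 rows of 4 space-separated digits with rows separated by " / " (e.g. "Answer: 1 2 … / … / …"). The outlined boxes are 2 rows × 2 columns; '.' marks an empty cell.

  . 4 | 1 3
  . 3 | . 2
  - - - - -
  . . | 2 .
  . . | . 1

Step 1. [r3c1∈{1,3,4}] r3c1 is the only open cell in row 3 admitting 3, so r3c1=3.
Step 2. [r4c1∈{2,4}] across col 1, 4 lands solely at r4c1. So r4c1=4.
Step 3. [r3c2∈{1}] r3c2 has the single candidate 1, so r3c2=1.
Step 4. [r2c1∈{1}] nothing but 1 survives at r2c1, so r2c1=1.
Step 5. [r1c1∈{2}] r1c1's peers cover all but 2 ⇒ r1c1=2.
Step 6. [r4c3∈{3}] only 3 remains possible at r4c3. So r4c3=3.
Step 7. [r3c4∈{4}] only 4 remains possible at r3c4 ⇒ r3c4=4.
Step 8. [r2c3∈{4}] r2c3 is down to just 4 ⇒ r2c3=4.
Step 9. [r4c2∈{2}] r4c2 has the single candidate 2, so r4c2=2.

Answer: 2 4 1 3 / 1 3 4 2 / 3 1 2 4 / 4 2 3 1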